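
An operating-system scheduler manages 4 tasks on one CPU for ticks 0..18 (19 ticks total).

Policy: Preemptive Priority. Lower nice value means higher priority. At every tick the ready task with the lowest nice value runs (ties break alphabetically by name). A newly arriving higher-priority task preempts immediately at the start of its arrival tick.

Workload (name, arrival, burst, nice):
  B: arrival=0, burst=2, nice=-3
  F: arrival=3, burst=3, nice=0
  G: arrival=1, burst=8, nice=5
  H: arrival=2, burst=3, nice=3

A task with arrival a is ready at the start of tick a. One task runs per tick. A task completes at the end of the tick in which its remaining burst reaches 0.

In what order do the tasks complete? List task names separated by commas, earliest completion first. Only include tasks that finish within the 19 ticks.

completion order = B, F, H, G

t=0: ready={B} → run B
t=1: ready={B,G} → run B
t=2: ready={G,H} → run H
t=3: ready={F,G,H} → run F
t=4: ready={F,G,H} → run F
t=5: ready={F,G,H} → run F
t=6: ready={G,H} → run H
t=7: ready={G,H} → run H
t=8: ready={G} → run G
t=9: ready={G} → run G
t=10: ready={G} → run G
t=11: ready={G} → run G
t=12: ready={G} → run G
t=13: ready={G} → run G
t=14: ready={G} → run G
t=15: ready={G} → run G
t=16: (idle)
t=17: (idle)
t=18: (idle)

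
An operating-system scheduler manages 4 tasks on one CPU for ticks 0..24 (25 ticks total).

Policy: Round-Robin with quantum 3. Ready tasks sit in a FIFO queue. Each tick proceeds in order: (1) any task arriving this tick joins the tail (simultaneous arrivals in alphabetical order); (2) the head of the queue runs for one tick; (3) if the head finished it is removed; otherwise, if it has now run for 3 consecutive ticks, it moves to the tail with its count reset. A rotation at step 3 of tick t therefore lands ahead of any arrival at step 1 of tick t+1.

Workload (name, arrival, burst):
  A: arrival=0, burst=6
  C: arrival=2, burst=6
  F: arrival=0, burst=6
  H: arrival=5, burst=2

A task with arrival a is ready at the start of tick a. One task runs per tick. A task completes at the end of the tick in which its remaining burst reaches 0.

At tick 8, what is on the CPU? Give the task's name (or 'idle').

t=0: queue=[A,F] q_used=0 → run A
t=1: queue=[A,F] q_used=1 → run A
t=2: queue=[A,F,C] q_used=2 → run A
t=3: queue=[F,C,A] q_used=0 → run F
t=4: queue=[F,C,A] q_used=1 → run F
t=5: queue=[F,C,A,H] q_used=2 → run F
t=6: queue=[C,A,H,F] q_used=0 → run C
t=7: queue=[C,A,H,F] q_used=1 → run C
t=8: queue=[C,A,H,F] q_used=2 → run C
t=9: queue=[A,H,F,C] q_used=0 → run A
t=10: queue=[A,H,F,C] q_used=1 → run A
t=11: queue=[A,H,F,C] q_used=2 → run A
t=12: queue=[H,F,C] q_used=0 → run H
t=13: queue=[H,F,C] q_used=1 → run H
t=14: queue=[F,C] q_used=0 → run F
t=15: queue=[F,C] q_used=1 → run F
t=16: queue=[F,C] q_used=2 → run F
t=17: queue=[C] q_used=0 → run C
t=18: queue=[C] q_used=1 → run C
t=19: queue=[C] q_used=2 → run C
t=20: (idle)
t=21: (idle)
t=22: (idle)
t=23: (idle)
t=24: (idle)

running at tick 8 = C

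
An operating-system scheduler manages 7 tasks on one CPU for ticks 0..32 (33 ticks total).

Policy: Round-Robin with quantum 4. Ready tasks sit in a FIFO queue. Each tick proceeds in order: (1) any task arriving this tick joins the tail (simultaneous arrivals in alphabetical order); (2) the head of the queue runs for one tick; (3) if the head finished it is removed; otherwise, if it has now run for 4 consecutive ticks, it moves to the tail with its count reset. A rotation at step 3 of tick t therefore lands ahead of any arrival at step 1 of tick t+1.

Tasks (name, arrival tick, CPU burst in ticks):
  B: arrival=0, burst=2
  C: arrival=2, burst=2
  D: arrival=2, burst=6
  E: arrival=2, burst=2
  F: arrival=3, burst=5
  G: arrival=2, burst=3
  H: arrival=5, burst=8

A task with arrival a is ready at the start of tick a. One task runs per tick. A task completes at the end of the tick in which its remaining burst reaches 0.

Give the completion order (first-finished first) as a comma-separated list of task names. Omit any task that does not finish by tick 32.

t=0: queue=[B] q_used=0 → run B
t=1: queue=[B] q_used=1 → run B
t=2: queue=[C,D,E,G] q_used=0 → run C
t=3: queue=[C,D,E,G,F] q_used=1 → run C
t=4: queue=[D,E,G,F] q_used=0 → run D
t=5: queue=[D,E,G,F,H] q_used=1 → run D
t=6: queue=[D,E,G,F,H] q_used=2 → run D
t=7: queue=[D,E,G,F,H] q_used=3 → run D
t=8: queue=[E,G,F,H,D] q_used=0 → run E
t=9: queue=[E,G,F,H,D] q_used=1 → run E
t=10: queue=[G,F,H,D] q_used=0 → run G
t=11: queue=[G,F,H,D] q_used=1 → run G
t=12: queue=[G,F,H,D] q_used=2 → run G
t=13: queue=[F,H,D] q_used=0 → run F
t=14: queue=[F,H,D] q_used=1 → run F
t=15: queue=[F,H,D] q_used=2 → run F
t=16: queue=[F,H,D] q_used=3 → run F
t=17: queue=[H,D,F] q_used=0 → run H
t=18: queue=[H,D,F] q_used=1 → run H
t=19: queue=[H,D,F] q_used=2 → run H
t=20: queue=[H,D,F] q_used=3 → run H
t=21: queue=[D,F,H] q_used=0 → run D
t=22: queue=[D,F,H] q_used=1 → run D
t=23: queue=[F,H] q_used=0 → run F
t=24: queue=[H] q_used=0 → run H
t=25: queue=[H] q_used=1 → run H
t=26: queue=[H] q_used=2 → run H
t=27: queue=[H] q_used=3 → run H
t=28: (idle)
t=29: (idle)
t=30: (idle)
t=31: (idle)
t=32: (idle)

completion order = B, C, E, G, D, F, H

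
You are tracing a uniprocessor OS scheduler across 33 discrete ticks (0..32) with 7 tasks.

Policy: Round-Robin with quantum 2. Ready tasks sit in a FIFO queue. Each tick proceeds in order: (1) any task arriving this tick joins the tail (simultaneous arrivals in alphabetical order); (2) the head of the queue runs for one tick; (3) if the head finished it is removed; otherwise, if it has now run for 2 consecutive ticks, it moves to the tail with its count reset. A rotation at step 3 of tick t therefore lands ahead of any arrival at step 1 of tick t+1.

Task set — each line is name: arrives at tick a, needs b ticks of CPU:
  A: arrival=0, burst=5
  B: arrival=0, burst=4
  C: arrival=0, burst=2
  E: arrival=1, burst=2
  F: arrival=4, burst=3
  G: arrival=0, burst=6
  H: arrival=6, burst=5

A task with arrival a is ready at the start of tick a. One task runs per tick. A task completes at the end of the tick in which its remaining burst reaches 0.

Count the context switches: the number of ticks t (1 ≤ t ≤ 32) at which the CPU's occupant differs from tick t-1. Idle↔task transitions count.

context switches = 15

t=0: queue=[A,B,C,G] q_used=0 → run A
t=1: queue=[A,B,C,G,E] q_used=1 → run A
t=2: queue=[B,C,G,E,A] q_used=0 → run B
t=3: queue=[B,C,G,E,A] q_used=1 → run B
t=4: queue=[C,G,E,A,B,F] q_used=0 → run C
t=5: queue=[C,G,E,A,B,F] q_used=1 → run C
t=6: queue=[G,E,A,B,F,H] q_used=0 → run G
t=7: queue=[G,E,A,B,F,H] q_used=1 → run G
t=8: queue=[E,A,B,F,H,G] q_used=0 → run E
t=9: queue=[E,A,B,F,H,G] q_used=1 → run E
t=10: queue=[A,B,F,H,G] q_used=0 → run A
t=11: queue=[A,B,F,H,G] q_used=1 → run A
t=12: queue=[B,F,H,G,A] q_used=0 → run B
t=13: queue=[B,F,H,G,A] q_used=1 → run B
t=14: queue=[F,H,G,A] q_used=0 → run F
t=15: queue=[F,H,G,A] q_used=1 → run F
t=16: queue=[H,G,A,F] q_used=0 → run H
t=17: queue=[H,G,A,F] q_used=1 → run H
t=18: queue=[G,A,F,H] q_used=0 → run G
t=19: queue=[G,A,F,H] q_used=1 → run G
t=20: queue=[A,F,H,G] q_used=0 → run A
t=21: queue=[F,H,G] q_used=0 → run F
t=22: queue=[H,G] q_used=0 → run H
t=23: queue=[H,G] q_used=1 → run H
t=24: queue=[G,H] q_used=0 → run G
t=25: queue=[G,H] q_used=1 → run G
t=26: queue=[H] q_used=0 → run H
t=27: (idle)
t=28: (idle)
t=29: (idle)
t=30: (idle)
t=31: (idle)
t=32: (idle)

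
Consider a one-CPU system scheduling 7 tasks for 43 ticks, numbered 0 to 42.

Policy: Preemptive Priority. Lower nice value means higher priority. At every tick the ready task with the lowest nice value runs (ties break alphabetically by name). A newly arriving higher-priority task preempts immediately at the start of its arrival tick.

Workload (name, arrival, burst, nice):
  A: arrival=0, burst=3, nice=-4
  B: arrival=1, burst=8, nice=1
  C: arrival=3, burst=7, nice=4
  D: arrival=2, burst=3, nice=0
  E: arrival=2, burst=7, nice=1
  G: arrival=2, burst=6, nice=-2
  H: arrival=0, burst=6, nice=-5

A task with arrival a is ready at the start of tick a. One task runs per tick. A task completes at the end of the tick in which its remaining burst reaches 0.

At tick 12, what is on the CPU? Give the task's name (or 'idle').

running at tick 12 = G

t=0: ready={A,H} → run H
t=1: ready={A,B,H} → run H
t=2: ready={A,B,D,E,G,H} → run H
t=3: ready={A,B,C,D,E,G,H} → run H
t=4: ready={A,B,C,D,E,G,H} → run H
t=5: ready={A,B,C,D,E,G,H} → run H
t=6: ready={A,B,C,D,E,G} → run A
t=7: ready={A,B,C,D,E,G} → run A
t=8: ready={A,B,C,D,E,G} → run A
t=9: ready={B,C,D,E,G} → run G
t=10: ready={B,C,D,E,G} → run G
t=11: ready={B,C,D,E,G} → run G
t=12: ready={B,C,D,E,G} → run G
t=13: ready={B,C,D,E,G} → run G
t=14: ready={B,C,D,E,G} → run G
t=15: ready={B,C,D,E} → run D
t=16: ready={B,C,D,E} → run D
t=17: ready={B,C,D,E} → run D
t=18: ready={B,C,E} → run B
t=19: ready={B,C,E} → run B
t=20: ready={B,C,E} → run B
t=21: ready={B,C,E} → run B
t=22: ready={B,C,E} → run B
t=23: ready={B,C,E} → run B
t=24: ready={B,C,E} → run B
t=25: ready={B,C,E} → run B
t=26: ready={C,E} → run E
t=27: ready={C,E} → run E
t=28: ready={C,E} → run E
t=29: ready={C,E} → run E
t=30: ready={C,E} → run E
t=31: ready={C,E} → run E
t=32: ready={C,E} → run E
t=33: ready={C} → run C
t=34: ready={C} → run C
t=35: ready={C} → run C
t=36: ready={C} → run C
t=37: ready={C} → run C
t=38: ready={C} → run C
t=39: ready={C} → run C
t=40: (idle)
t=41: (idle)
t=42: (idle)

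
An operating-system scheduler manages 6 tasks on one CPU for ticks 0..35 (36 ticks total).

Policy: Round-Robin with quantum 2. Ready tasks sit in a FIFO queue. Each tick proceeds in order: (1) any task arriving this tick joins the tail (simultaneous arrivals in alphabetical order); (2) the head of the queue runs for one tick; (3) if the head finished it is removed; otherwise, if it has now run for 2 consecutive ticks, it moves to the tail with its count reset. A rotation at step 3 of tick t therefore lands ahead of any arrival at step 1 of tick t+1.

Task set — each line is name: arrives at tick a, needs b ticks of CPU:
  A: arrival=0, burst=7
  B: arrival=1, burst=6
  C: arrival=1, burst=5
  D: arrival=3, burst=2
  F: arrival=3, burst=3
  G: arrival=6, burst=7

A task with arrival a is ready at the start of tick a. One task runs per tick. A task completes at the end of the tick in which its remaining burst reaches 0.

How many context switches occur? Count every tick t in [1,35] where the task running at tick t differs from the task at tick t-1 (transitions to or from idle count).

t=0: queue=[A] q_used=0 → run A
t=1: queue=[A,B,C] q_used=1 → run A
t=2: queue=[B,C,A] q_used=0 → run B
t=3: queue=[B,C,A,D,F] q_used=1 → run B
t=4: queue=[C,A,D,F,B] q_used=0 → run C
t=5: queue=[C,A,D,F,B] q_used=1 → run C
t=6: queue=[A,D,F,B,C,G] q_used=0 → run A
t=7: queue=[A,D,F,B,C,G] q_used=1 → run A
t=8: queue=[D,F,B,C,G,A] q_used=0 → run D
t=9: queue=[D,F,B,C,G,A] q_used=1 → run D
t=10: queue=[F,B,C,G,A] q_used=0 → run F
t=11: queue=[F,B,C,G,A] q_used=1 → run F
t=12: queue=[B,C,G,A,F] q_used=0 → run B
t=13: queue=[B,C,G,A,F] q_used=1 → run B
t=14: queue=[C,G,A,F,B] q_used=0 → run C
t=15: queue=[C,G,A,F,B] q_used=1 → run C
t=16: queue=[G,A,F,B,C] q_used=0 → run G
t=17: queue=[G,A,F,B,C] q_used=1 → run G
t=18: queue=[A,F,B,C,G] q_used=0 → run A
t=19: queue=[A,F,B,C,G] q_used=1 → run A
t=20: queue=[F,B,C,G,A] q_used=0 → run F
t=21: queue=[B,C,G,A] q_used=0 → run B
t=22: queue=[B,C,G,A] q_used=1 → run B
t=23: queue=[C,G,A] q_used=0 → run C
t=24: queue=[G,A] q_used=0 → run G
t=25: queue=[G,A] q_used=1 → run G
t=26: queue=[A,G] q_used=0 → run A
t=27: queue=[G] q_used=0 → run G
t=28: queue=[G] q_used=1 → run G
t=29: queue=[G] q_used=0 → run G
t=30: (idle)
t=31: (idle)
t=32: (idle)
t=33: (idle)
t=34: (idle)
t=35: (idle)

context switches = 16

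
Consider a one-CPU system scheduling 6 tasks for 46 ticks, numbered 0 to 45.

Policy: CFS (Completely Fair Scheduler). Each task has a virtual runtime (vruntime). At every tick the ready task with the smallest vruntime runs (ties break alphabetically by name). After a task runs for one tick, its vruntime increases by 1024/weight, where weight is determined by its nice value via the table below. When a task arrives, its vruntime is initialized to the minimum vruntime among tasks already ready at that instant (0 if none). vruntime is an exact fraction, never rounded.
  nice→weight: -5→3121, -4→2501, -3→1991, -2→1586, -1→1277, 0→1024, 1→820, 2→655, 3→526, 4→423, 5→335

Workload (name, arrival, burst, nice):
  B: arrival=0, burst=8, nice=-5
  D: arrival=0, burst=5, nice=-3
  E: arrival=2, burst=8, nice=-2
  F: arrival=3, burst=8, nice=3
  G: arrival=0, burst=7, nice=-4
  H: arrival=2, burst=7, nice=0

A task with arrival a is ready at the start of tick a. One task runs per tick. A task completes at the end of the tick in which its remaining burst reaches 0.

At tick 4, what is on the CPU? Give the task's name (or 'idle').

t=0: vr[B=0 D=0 G=0] → run B
t=1: vr[B=1024/3121 D=0 G=0] → run D
t=2: vr[B=1024/3121 D=1024/1991 E=0 G=0 H=0] → run E
t=3: vr[B=1024/3121 D=1024/1991 E=512/793 F=0 G=0 H=0] → run F
t=4: vr[B=1024/3121 D=1024/1991 E=512/793 F=512/263 G=0 H=0] → run G
t=5: vr[B=1024/3121 D=1024/1991 E=512/793 F=512/263 G=1024/2501 H=0] → run H
t=6: vr[B=1024/3121 D=1024/1991 E=512/793 F=512/263 G=1024/2501 H=1] → run B
t=7: vr[B=2048/3121 D=1024/1991 E=512/793 F=512/263 G=1024/2501 H=1] → run G
t=8: vr[B=2048/3121 D=1024/1991 E=512/793 F=512/263 G=2048/2501 H=1] → run D
t=9: vr[B=2048/3121 D=2048/1991 E=512/793 F=512/263 G=2048/2501 H=1] → run E
t=10: vr[B=2048/3121 D=2048/1991 E=1024/793 F=512/263 G=2048/2501 H=1] → run B
t=11: vr[B=3072/3121 D=2048/1991 E=1024/793 F=512/263 G=2048/2501 H=1] → run G
t=12: vr[B=3072/3121 D=2048/1991 E=1024/793 F=512/263 G=3072/2501 H=1] → run B
t=13: vr[B=4096/3121 D=2048/1991 E=1024/793 F=512/263 G=3072/2501 H=1] → run H
t=14: vr[B=4096/3121 D=2048/1991 E=1024/793 F=512/263 G=3072/2501 H=2] → run D
t=15: vr[B=4096/3121 D=3072/1991 E=1024/793 F=512/263 G=3072/2501 H=2] → run G
t=16: vr[B=4096/3121 D=3072/1991 E=1024/793 F=512/263 G=4096/2501 H=2] → run E
t=17: vr[B=4096/3121 D=3072/1991 E=1536/793 F=512/263 G=4096/2501 H=2] → run B
t=18: vr[B=5120/3121 D=3072/1991 E=1536/793 F=512/263 G=4096/2501 H=2] → run D
t=19: vr[B=5120/3121 D=4096/1991 E=1536/793 F=512/263 G=4096/2501 H=2] → run G
t=20: vr[B=5120/3121 D=4096/1991 E=1536/793 F=512/263 G=5120/2501 H=2] → run B
t=21: vr[B=6144/3121 D=4096/1991 E=1536/793 F=512/263 G=5120/2501 H=2] → run E
t=22: vr[B=6144/3121 D=4096/1991 E=2048/793 F=512/263 G=5120/2501 H=2] → run F
t=23: vr[B=6144/3121 D=4096/1991 E=2048/793 F=1024/263 G=5120/2501 H=2] → run B
t=24: vr[B=7168/3121 D=4096/1991 E=2048/793 F=1024/263 G=5120/2501 H=2] → run H
t=25: vr[B=7168/3121 D=4096/1991 E=2048/793 F=1024/263 G=5120/2501 H=3] → run G
t=26: vr[B=7168/3121 D=4096/1991 E=2048/793 F=1024/263 G=6144/2501 H=3] → run D
t=27: vr[B=7168/3121 E=2048/793 F=1024/263 G=6144/2501 H=3] → run B
t=28: vr[E=2048/793 F=1024/263 G=6144/2501 H=3] → run G
t=29: vr[E=2048/793 F=1024/263 H=3] → run E
t=30: vr[E=2560/793 F=1024/263 H=3] → run H
t=31: vr[E=2560/793 F=1024/263 H=4] → run E
t=32: vr[E=3072/793 F=1024/263 H=4] → run E
t=33: vr[E=3584/793 F=1024/263 H=4] → run F
t=34: vr[E=3584/793 F=1536/263 H=4] → run H
t=35: vr[E=3584/793 F=1536/263 H=5] → run E
t=36: vr[F=1536/263 H=5] → run H
t=37: vr[F=1536/263 H=6] → run F
t=38: vr[F=2048/263 H=6] → run H
t=39: vr[F=2048/263] → run F
t=40: vr[F=2560/263] → run F
t=41: vr[F=3072/263] → run F
t=42: vr[F=3584/263] → run F
t=43: (idle)
t=44: (idle)
t=45: (idle)

running at tick 4 = G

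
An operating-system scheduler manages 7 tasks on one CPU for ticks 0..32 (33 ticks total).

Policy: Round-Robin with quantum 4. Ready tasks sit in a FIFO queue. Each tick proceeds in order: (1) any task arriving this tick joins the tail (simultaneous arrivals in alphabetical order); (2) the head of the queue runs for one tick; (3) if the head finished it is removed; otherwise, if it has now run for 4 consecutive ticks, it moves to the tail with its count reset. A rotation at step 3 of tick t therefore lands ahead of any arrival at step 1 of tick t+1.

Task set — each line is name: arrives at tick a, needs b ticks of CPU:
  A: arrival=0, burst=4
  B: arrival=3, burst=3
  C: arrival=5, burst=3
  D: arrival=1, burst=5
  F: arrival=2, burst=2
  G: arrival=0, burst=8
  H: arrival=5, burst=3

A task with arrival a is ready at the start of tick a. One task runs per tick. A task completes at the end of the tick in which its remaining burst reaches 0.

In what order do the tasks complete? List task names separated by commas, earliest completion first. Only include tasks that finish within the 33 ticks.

t=0: queue=[A,G] q_used=0 → run A
t=1: queue=[A,G,D] q_used=1 → run A
t=2: queue=[A,G,D,F] q_used=2 → run A
t=3: queue=[A,G,D,F,B] q_used=3 → run A
t=4: queue=[G,D,F,B] q_used=0 → run G
t=5: queue=[G,D,F,B,C,H] q_used=1 → run G
t=6: queue=[G,D,F,B,C,H] q_used=2 → run G
t=7: queue=[G,D,F,B,C,H] q_used=3 → run G
t=8: queue=[D,F,B,C,H,G] q_used=0 → run D
t=9: queue=[D,F,B,C,H,G] q_used=1 → run D
t=10: queue=[D,F,B,C,H,G] q_used=2 → run D
t=11: queue=[D,F,B,C,H,G] q_used=3 → run D
t=12: queue=[F,B,C,H,G,D] q_used=0 → run F
t=13: queue=[F,B,C,H,G,D] q_used=1 → run F
t=14: queue=[B,C,H,G,D] q_used=0 → run B
t=15: queue=[B,C,H,G,D] q_used=1 → run B
t=16: queue=[B,C,H,G,D] q_used=2 → run B
t=17: queue=[C,H,G,D] q_used=0 → run C
t=18: queue=[C,H,G,D] q_used=1 → run C
t=19: queue=[C,H,G,D] q_used=2 → run C
t=20: queue=[H,G,D] q_used=0 → run H
t=21: queue=[H,G,D] q_used=1 → run H
t=22: queue=[H,G,D] q_used=2 → run H
t=23: queue=[G,D] q_used=0 → run G
t=24: queue=[G,D] q_used=1 → run G
t=25: queue=[G,D] q_used=2 → run G
t=26: queue=[G,D] q_used=3 → run G
t=27: queue=[D] q_used=0 → run D
t=28: (idle)
t=29: (idle)
t=30: (idle)
t=31: (idle)
t=32: (idle)

completion order = A, F, B, C, H, G, D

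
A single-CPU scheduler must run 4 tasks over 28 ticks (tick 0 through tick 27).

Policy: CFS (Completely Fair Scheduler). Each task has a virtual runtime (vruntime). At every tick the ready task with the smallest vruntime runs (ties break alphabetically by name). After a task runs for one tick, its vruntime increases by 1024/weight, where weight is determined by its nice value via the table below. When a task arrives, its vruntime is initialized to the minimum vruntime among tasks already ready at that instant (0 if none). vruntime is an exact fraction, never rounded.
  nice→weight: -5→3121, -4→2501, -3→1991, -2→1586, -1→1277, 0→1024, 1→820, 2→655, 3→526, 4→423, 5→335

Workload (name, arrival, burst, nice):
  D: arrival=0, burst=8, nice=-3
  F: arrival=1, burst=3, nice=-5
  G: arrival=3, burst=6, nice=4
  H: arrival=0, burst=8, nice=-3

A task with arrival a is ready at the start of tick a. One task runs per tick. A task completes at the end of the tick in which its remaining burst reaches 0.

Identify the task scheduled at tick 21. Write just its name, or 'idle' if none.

running at tick 21 = G

t=0: vr[D=0 H=0] → run D
t=1: vr[D=1024/1991 F=0 H=0] → run F
t=2: vr[D=1024/1991 F=1024/3121 H=0] → run H
t=3: vr[D=1024/1991 F=1024/3121 G=1024/3121 H=1024/1991] → run F
t=4: vr[D=1024/1991 F=2048/3121 G=1024/3121 H=1024/1991] → run G
t=5: vr[D=1024/1991 F=2048/3121 G=3629056/1320183 H=1024/1991] → run D
t=6: vr[D=2048/1991 F=2048/3121 G=3629056/1320183 H=1024/1991] → run H
t=7: vr[D=2048/1991 F=2048/3121 G=3629056/1320183 H=2048/1991] → run F
t=8: vr[D=2048/1991 G=3629056/1320183 H=2048/1991] → run D
t=9: vr[D=3072/1991 G=3629056/1320183 H=2048/1991] → run H
t=10: vr[D=3072/1991 G=3629056/1320183 H=3072/1991] → run D
t=11: vr[D=4096/1991 G=3629056/1320183 H=3072/1991] → run H
t=12: vr[D=4096/1991 G=3629056/1320183 H=4096/1991] → run D
t=13: vr[D=5120/1991 G=3629056/1320183 H=4096/1991] → run H
t=14: vr[D=5120/1991 G=3629056/1320183 H=5120/1991] → run D
t=15: vr[D=6144/1991 G=3629056/1320183 H=5120/1991] → run H
t=16: vr[D=6144/1991 G=3629056/1320183 H=6144/1991] → run G
t=17: vr[D=6144/1991 G=6824960/1320183 H=6144/1991] → run D
t=18: vr[D=7168/1991 G=6824960/1320183 H=6144/1991] → run H
t=19: vr[D=7168/1991 G=6824960/1320183 H=7168/1991] → run D
t=20: vr[G=6824960/1320183 H=7168/1991] → run H
t=21: vr[G=6824960/1320183] → run G
t=22: vr[G=3340288/440061] → run G
t=23: vr[G=13216768/1320183] → run G
t=24: vr[G=16412672/1320183] → run G
t=25: (idle)
t=26: (idle)
t=27: (idle)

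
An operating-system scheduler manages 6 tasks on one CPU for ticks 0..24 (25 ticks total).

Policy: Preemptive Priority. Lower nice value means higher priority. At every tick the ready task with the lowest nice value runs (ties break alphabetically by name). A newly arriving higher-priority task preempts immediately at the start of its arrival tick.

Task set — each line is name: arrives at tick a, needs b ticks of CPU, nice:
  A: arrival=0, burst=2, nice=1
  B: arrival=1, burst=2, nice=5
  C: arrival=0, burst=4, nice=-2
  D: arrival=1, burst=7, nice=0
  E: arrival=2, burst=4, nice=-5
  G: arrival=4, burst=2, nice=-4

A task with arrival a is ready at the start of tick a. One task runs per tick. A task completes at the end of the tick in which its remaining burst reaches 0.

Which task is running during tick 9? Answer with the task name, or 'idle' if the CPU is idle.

t=0: ready={A,C} → run C
t=1: ready={A,B,C,D} → run C
t=2: ready={A,B,C,D,E} → run E
t=3: ready={A,B,C,D,E} → run E
t=4: ready={A,B,C,D,E,G} → run E
t=5: ready={A,B,C,D,E,G} → run E
t=6: ready={A,B,C,D,G} → run G
t=7: ready={A,B,C,D,G} → run G
t=8: ready={A,B,C,D} → run C
t=9: ready={A,B,C,D} → run C
t=10: ready={A,B,D} → run D
t=11: ready={A,B,D} → run D
t=12: ready={A,B,D} → run D
t=13: ready={A,B,D} → run D
t=14: ready={A,B,D} → run D
t=15: ready={A,B,D} → run D
t=16: ready={A,B,D} → run D
t=17: ready={A,B} → run A
t=18: ready={A,B} → run A
t=19: ready={B} → run B
t=20: ready={B} → run B
t=21: (idle)
t=22: (idle)
t=23: (idle)
t=24: (idle)

running at tick 9 = C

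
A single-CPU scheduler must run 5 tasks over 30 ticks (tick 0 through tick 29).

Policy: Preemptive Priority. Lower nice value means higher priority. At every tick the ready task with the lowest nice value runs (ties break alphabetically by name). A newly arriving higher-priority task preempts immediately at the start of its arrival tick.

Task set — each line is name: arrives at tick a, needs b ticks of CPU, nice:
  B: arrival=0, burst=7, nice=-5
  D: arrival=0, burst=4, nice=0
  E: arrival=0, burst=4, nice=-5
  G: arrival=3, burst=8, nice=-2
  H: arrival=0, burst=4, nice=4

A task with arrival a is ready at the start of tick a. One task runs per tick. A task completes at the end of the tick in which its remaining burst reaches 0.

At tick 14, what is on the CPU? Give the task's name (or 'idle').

t=0: ready={B,D,E,H} → run B
t=1: ready={B,D,E,H} → run B
t=2: ready={B,D,E,H} → run B
t=3: ready={B,D,E,G,H} → run B
t=4: ready={B,D,E,G,H} → run B
t=5: ready={B,D,E,G,H} → run B
t=6: ready={B,D,E,G,H} → run B
t=7: ready={D,E,G,H} → run E
t=8: ready={D,E,G,H} → run E
t=9: ready={D,E,G,H} → run E
t=10: ready={D,E,G,H} → run E
t=11: ready={D,G,H} → run G
t=12: ready={D,G,H} → run G
t=13: ready={D,G,H} → run G
t=14: ready={D,G,H} → run G
t=15: ready={D,G,H} → run G
t=16: ready={D,G,H} → run G
t=17: ready={D,G,H} → run G
t=18: ready={D,G,H} → run G
t=19: ready={D,H} → run D
t=20: ready={D,H} → run D
t=21: ready={D,H} → run D
t=22: ready={D,H} → run D
t=23: ready={H} → run H
t=24: ready={H} → run H
t=25: ready={H} → run H
t=26: ready={H} → run H
t=27: (idle)
t=28: (idle)
t=29: (idle)

running at tick 14 = G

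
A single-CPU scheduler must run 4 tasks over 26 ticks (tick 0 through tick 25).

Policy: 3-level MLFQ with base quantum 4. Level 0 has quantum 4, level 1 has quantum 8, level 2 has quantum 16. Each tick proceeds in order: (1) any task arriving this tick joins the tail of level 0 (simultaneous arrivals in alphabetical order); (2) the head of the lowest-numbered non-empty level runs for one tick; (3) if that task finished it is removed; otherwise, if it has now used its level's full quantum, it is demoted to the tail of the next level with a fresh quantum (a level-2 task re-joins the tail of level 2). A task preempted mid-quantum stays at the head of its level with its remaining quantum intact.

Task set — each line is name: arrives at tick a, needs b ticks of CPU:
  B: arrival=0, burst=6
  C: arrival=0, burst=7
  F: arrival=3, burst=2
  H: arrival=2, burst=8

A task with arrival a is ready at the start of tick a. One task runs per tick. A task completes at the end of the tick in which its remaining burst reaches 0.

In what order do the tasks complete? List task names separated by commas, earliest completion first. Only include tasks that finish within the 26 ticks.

completion order = F, B, C, H

t=0: L0/L1/L2 = BC/-/- → run B
t=1: L0/L1/L2 = BC/-/- → run B
t=2: L0/L1/L2 = BCH/-/- → run B
t=3: L0/L1/L2 = BCHF/-/- → run B
t=4: L0/L1/L2 = CHF/B/- → run C
t=5: L0/L1/L2 = CHF/B/- → run C
t=6: L0/L1/L2 = CHF/B/- → run C
t=7: L0/L1/L2 = CHF/B/- → run C
t=8: L0/L1/L2 = HF/BC/- → run H
t=9: L0/L1/L2 = HF/BC/- → run H
t=10: L0/L1/L2 = HF/BC/- → run H
t=11: L0/L1/L2 = HF/BC/- → run H
t=12: L0/L1/L2 = F/BCH/- → run F
t=13: L0/L1/L2 = F/BCH/- → run F
t=14: L0/L1/L2 = -/BCH/- → run B
t=15: L0/L1/L2 = -/BCH/- → run B
t=16: L0/L1/L2 = -/CH/- → run C
t=17: L0/L1/L2 = -/CH/- → run C
t=18: L0/L1/L2 = -/CH/- → run C
t=19: L0/L1/L2 = -/H/- → run H
t=20: L0/L1/L2 = -/H/- → run H
t=21: L0/L1/L2 = -/H/- → run H
t=22: L0/L1/L2 = -/H/- → run H
t=23: (idle)
t=24: (idle)
t=25: (idle)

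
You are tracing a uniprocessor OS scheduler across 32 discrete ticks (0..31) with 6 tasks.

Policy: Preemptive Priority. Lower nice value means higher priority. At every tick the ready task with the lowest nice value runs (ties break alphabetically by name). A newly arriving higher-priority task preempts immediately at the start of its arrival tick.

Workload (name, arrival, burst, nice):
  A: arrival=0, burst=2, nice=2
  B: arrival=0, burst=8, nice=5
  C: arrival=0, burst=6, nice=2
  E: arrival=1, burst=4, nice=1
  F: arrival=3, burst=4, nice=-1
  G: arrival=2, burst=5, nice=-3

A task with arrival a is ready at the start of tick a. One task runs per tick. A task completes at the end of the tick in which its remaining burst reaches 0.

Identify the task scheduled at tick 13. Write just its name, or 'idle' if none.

t=0: ready={A,B,C} → run A
t=1: ready={A,B,C,E} → run E
t=2: ready={A,B,C,E,G} → run G
t=3: ready={A,B,C,E,F,G} → run G
t=4: ready={A,B,C,E,F,G} → run G
t=5: ready={A,B,C,E,F,G} → run G
t=6: ready={A,B,C,E,F,G} → run G
t=7: ready={A,B,C,E,F} → run F
t=8: ready={A,B,C,E,F} → run F
t=9: ready={A,B,C,E,F} → run F
t=10: ready={A,B,C,E,F} → run F
t=11: ready={A,B,C,E} → run E
t=12: ready={A,B,C,E} → run E
t=13: ready={A,B,C,E} → run E
t=14: ready={A,B,C} → run A
t=15: ready={B,C} → run C
t=16: ready={B,C} → run C
t=17: ready={B,C} → run C
t=18: ready={B,C} → run C
t=19: ready={B,C} → run C
t=20: ready={B,C} → run C
t=21: ready={B} → run B
t=22: ready={B} → run B
t=23: ready={B} → run B
t=24: ready={B} → run B
t=25: ready={B} → run B
t=26: ready={B} → run B
t=27: ready={B} → run B
t=28: ready={B} → run B
t=29: (idle)
t=30: (idle)
t=31: (idle)

running at tick 13 = E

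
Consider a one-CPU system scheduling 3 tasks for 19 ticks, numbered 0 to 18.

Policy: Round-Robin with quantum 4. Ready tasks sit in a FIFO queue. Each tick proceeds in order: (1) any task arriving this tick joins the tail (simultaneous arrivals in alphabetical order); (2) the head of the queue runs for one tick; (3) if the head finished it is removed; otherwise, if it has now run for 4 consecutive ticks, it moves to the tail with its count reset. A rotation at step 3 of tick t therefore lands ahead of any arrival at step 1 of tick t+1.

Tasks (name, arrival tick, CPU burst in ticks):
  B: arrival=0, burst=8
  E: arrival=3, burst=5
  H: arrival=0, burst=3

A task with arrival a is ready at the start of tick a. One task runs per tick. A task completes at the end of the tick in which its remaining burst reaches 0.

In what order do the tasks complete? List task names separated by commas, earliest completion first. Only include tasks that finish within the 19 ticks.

t=0: queue=[B,H] q_used=0 → run B
t=1: queue=[B,H] q_used=1 → run B
t=2: queue=[B,H] q_used=2 → run B
t=3: queue=[B,H,E] q_used=3 → run B
t=4: queue=[H,E,B] q_used=0 → run H
t=5: queue=[H,E,B] q_used=1 → run H
t=6: queue=[H,E,B] q_used=2 → run H
t=7: queue=[E,B] q_used=0 → run E
t=8: queue=[E,B] q_used=1 → run E
t=9: queue=[E,B] q_used=2 → run E
t=10: queue=[E,B] q_used=3 → run E
t=11: queue=[B,E] q_used=0 → run B
t=12: queue=[B,E] q_used=1 → run B
t=13: queue=[B,E] q_used=2 → run B
t=14: queue=[B,E] q_used=3 → run B
t=15: queue=[E] q_used=0 → run E
t=16: (idle)
t=17: (idle)
t=18: (idle)

completion order = H, B, E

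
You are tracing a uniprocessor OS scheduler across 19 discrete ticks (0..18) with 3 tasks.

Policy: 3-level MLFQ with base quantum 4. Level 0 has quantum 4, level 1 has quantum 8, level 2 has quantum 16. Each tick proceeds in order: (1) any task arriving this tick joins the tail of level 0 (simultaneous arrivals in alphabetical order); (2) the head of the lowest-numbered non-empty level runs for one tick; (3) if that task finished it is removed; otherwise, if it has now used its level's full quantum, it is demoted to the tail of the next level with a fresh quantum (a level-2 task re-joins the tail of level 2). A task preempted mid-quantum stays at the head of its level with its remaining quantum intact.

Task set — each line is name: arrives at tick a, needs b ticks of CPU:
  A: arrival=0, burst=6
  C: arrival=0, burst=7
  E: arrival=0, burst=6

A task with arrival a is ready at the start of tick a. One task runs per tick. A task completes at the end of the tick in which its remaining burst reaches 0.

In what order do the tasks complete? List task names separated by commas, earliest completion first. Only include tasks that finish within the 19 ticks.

t=0: L0/L1/L2 = ACE/-/- → run A
t=1: L0/L1/L2 = ACE/-/- → run A
t=2: L0/L1/L2 = ACE/-/- → run A
t=3: L0/L1/L2 = ACE/-/- → run A
t=4: L0/L1/L2 = CE/A/- → run C
t=5: L0/L1/L2 = CE/A/- → run C
t=6: L0/L1/L2 = CE/A/- → run C
t=7: L0/L1/L2 = CE/A/- → run C
t=8: L0/L1/L2 = E/AC/- → run E
t=9: L0/L1/L2 = E/AC/- → run E
t=10: L0/L1/L2 = E/AC/- → run E
t=11: L0/L1/L2 = E/AC/- → run E
t=12: L0/L1/L2 = -/ACE/- → run A
t=13: L0/L1/L2 = -/ACE/- → run A
t=14: L0/L1/L2 = -/CE/- → run C
t=15: L0/L1/L2 = -/CE/- → run C
t=16: L0/L1/L2 = -/CE/- → run C
t=17: L0/L1/L2 = -/E/- → run E
t=18: L0/L1/L2 = -/E/- → run E

completion order = A, C, E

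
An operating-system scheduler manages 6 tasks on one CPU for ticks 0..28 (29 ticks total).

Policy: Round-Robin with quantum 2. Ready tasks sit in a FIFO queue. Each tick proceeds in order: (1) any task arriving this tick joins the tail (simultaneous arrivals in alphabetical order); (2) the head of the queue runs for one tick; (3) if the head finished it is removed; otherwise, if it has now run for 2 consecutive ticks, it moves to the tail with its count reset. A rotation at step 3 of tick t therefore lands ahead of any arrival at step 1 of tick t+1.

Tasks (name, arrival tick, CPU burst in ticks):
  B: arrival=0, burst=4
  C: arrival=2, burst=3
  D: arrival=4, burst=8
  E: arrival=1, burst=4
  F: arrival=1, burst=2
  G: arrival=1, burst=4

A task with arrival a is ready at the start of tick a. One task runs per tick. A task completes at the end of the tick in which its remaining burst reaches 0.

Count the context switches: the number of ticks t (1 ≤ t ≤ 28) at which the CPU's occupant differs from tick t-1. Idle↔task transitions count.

context switches = 11

t=0: queue=[B] q_used=0 → run B
t=1: queue=[B,E,F,G] q_used=1 → run B
t=2: queue=[E,F,G,B,C] q_used=0 → run E
t=3: queue=[E,F,G,B,C] q_used=1 → run E
t=4: queue=[F,G,B,C,E,D] q_used=0 → run F
t=5: queue=[F,G,B,C,E,D] q_used=1 → run F
t=6: queue=[G,B,C,E,D] q_used=0 → run G
t=7: queue=[G,B,C,E,D] q_used=1 → run G
t=8: queue=[B,C,E,D,G] q_used=0 → run B
t=9: queue=[B,C,E,D,G] q_used=1 → run B
t=10: queue=[C,E,D,G] q_used=0 → run C
t=11: queue=[C,E,D,G] q_used=1 → run C
t=12: queue=[E,D,G,C] q_used=0 → run E
t=13: queue=[E,D,G,C] q_used=1 → run E
t=14: queue=[D,G,C] q_used=0 → run D
t=15: queue=[D,G,C] q_used=1 → run D
t=16: queue=[G,C,D] q_used=0 → run G
t=17: queue=[G,C,D] q_used=1 → run G
t=18: queue=[C,D] q_used=0 → run C
t=19: queue=[D] q_used=0 → run D
t=20: queue=[D] q_used=1 → run D
t=21: queue=[D] q_used=0 → run D
t=22: queue=[D] q_used=1 → run D
t=23: queue=[D] q_used=0 → run D
t=24: queue=[D] q_used=1 → run D
t=25: (idle)
t=26: (idle)
t=27: (idle)
t=28: (idle)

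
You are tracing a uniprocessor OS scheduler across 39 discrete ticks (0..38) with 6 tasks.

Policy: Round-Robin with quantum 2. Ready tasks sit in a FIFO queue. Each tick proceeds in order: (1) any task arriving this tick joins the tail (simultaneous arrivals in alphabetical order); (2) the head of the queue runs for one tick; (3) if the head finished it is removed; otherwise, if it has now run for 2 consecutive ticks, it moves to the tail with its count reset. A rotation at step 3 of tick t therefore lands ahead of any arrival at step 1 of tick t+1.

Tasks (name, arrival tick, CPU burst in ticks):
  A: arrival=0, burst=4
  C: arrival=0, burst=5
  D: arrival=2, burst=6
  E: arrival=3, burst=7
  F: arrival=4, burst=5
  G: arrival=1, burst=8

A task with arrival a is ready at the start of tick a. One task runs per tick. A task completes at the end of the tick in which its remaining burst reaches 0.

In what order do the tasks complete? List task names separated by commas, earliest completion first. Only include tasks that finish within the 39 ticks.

t=0: queue=[A,C] q_used=0 → run A
t=1: queue=[A,C,G] q_used=1 → run A
t=2: queue=[C,G,A,D] q_used=0 → run C
t=3: queue=[C,G,A,D,E] q_used=1 → run C
t=4: queue=[G,A,D,E,C,F] q_used=0 → run G
t=5: queue=[G,A,D,E,C,F] q_used=1 → run G
t=6: queue=[A,D,E,C,F,G] q_used=0 → run A
t=7: queue=[A,D,E,C,F,G] q_used=1 → run A
t=8: queue=[D,E,C,F,G] q_used=0 → run D
t=9: queue=[D,E,C,F,G] q_used=1 → run D
t=10: queue=[E,C,F,G,D] q_used=0 → run E
t=11: queue=[E,C,F,G,D] q_used=1 → run E
t=12: queue=[C,F,G,D,E] q_used=0 → run C
t=13: queue=[C,F,G,D,E] q_used=1 → run C
t=14: queue=[F,G,D,E,C] q_used=0 → run F
t=15: queue=[F,G,D,E,C] q_used=1 → run F
t=16: queue=[G,D,E,C,F] q_used=0 → run G
t=17: queue=[G,D,E,C,F] q_used=1 → run G
t=18: queue=[D,E,C,F,G] q_used=0 → run D
t=19: queue=[D,E,C,F,G] q_used=1 → run D
t=20: queue=[E,C,F,G,D] q_used=0 → run E
t=21: queue=[E,C,F,G,D] q_used=1 → run E
t=22: queue=[C,F,G,D,E] q_used=0 → run C
t=23: queue=[F,G,D,E] q_used=0 → run F
t=24: queue=[F,G,D,E] q_used=1 → run F
t=25: queue=[G,D,E,F] q_used=0 → run G
t=26: queue=[G,D,E,F] q_used=1 → run G
t=27: queue=[D,E,F,G] q_used=0 → run D
t=28: queue=[D,E,F,G] q_used=1 → run D
t=29: queue=[E,F,G] q_used=0 → run E
t=30: queue=[E,F,G] q_used=1 → run E
t=31: queue=[F,G,E] q_used=0 → run F
t=32: queue=[G,E] q_used=0 → run G
t=33: queue=[G,E] q_used=1 → run G
t=34: queue=[E] q_used=0 → run E
t=35: (idle)
t=36: (idle)
t=37: (idle)
t=38: (idle)

completion order = A, C, D, F, G, E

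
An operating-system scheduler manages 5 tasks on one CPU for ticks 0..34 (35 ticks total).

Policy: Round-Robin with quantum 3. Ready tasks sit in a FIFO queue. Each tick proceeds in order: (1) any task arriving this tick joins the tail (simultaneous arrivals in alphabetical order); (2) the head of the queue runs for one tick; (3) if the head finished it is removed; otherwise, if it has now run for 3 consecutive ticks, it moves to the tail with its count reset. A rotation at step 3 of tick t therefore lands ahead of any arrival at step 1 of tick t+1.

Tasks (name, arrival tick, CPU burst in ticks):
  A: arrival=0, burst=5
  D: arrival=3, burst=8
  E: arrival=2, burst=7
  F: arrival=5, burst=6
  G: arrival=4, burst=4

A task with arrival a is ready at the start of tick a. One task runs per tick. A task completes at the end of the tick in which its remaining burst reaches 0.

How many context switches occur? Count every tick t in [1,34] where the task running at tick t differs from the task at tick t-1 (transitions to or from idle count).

t=0: queue=[A] q_used=0 → run A
t=1: queue=[A] q_used=1 → run A
t=2: queue=[A,E] q_used=2 → run A
t=3: queue=[E,A,D] q_used=0 → run E
t=4: queue=[E,A,D,G] q_used=1 → run E
t=5: queue=[E,A,D,G,F] q_used=2 → run E
t=6: queue=[A,D,G,F,E] q_used=0 → run A
t=7: queue=[A,D,G,F,E] q_used=1 → run A
t=8: queue=[D,G,F,E] q_used=0 → run D
t=9: queue=[D,G,F,E] q_used=1 → run D
t=10: queue=[D,G,F,E] q_used=2 → run D
t=11: queue=[G,F,E,D] q_used=0 → run G
t=12: queue=[G,F,E,D] q_used=1 → run G
t=13: queue=[G,F,E,D] q_used=2 → run G
t=14: queue=[F,E,D,G] q_used=0 → run F
t=15: queue=[F,E,D,G] q_used=1 → run F
t=16: queue=[F,E,D,G] q_used=2 → run F
t=17: queue=[E,D,G,F] q_used=0 → run E
t=18: queue=[E,D,G,F] q_used=1 → run E
t=19: queue=[E,D,G,F] q_used=2 → run E
t=20: queue=[D,G,F,E] q_used=0 → run D
t=21: queue=[D,G,F,E] q_used=1 → run D
t=22: queue=[D,G,F,E] q_used=2 → run D
t=23: queue=[G,F,E,D] q_used=0 → run G
t=24: queue=[F,E,D] q_used=0 → run F
t=25: queue=[F,E,D] q_used=1 → run F
t=26: queue=[F,E,D] q_used=2 → run F
t=27: queue=[E,D] q_used=0 → run E
t=28: queue=[D] q_used=0 → run D
t=29: queue=[D] q_used=1 → run D
t=30: (idle)
t=31: (idle)
t=32: (idle)
t=33: (idle)
t=34: (idle)

context switches = 12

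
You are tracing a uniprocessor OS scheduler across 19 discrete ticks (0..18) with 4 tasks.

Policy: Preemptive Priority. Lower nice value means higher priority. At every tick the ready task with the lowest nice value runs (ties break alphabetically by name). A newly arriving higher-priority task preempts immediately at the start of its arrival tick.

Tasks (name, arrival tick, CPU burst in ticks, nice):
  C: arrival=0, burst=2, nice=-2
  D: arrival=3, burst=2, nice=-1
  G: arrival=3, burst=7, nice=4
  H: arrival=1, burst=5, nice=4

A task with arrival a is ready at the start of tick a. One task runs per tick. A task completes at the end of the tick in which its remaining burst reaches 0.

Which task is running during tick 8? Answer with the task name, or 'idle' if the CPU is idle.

t=0: ready={C} → run C
t=1: ready={C,H} → run C
t=2: ready={H} → run H
t=3: ready={D,G,H} → run D
t=4: ready={D,G,H} → run D
t=5: ready={G,H} → run G
t=6: ready={G,H} → run G
t=7: ready={G,H} → run G
t=8: ready={G,H} → run G
t=9: ready={G,H} → run G
t=10: ready={G,H} → run G
t=11: ready={G,H} → run G
t=12: ready={H} → run H
t=13: ready={H} → run H
t=14: ready={H} → run H
t=15: ready={H} → run H
t=16: (idle)
t=17: (idle)
t=18: (idle)

running at tick 8 = G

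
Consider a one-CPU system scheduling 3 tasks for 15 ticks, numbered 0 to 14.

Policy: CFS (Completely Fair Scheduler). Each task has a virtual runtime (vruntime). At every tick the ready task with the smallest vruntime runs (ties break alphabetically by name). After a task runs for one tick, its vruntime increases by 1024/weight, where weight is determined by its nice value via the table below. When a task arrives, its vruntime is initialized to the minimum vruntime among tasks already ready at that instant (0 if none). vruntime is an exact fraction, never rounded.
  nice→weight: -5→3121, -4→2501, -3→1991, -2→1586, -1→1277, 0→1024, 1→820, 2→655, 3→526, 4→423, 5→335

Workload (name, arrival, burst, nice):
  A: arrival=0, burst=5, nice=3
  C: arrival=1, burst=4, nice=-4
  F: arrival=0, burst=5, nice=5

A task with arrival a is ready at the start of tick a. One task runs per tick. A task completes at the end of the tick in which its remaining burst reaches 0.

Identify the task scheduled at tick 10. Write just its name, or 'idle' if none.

running at tick 10 = F

t=0: vr[A=0 F=0] → run A
t=1: vr[A=512/263 C=0 F=0] → run C
t=2: vr[A=512/263 C=1024/2501 F=0] → run F
t=3: vr[A=512/263 C=1024/2501 F=1024/335] → run C
t=4: vr[A=512/263 C=2048/2501 F=1024/335] → run C
t=5: vr[A=512/263 C=3072/2501 F=1024/335] → run C
t=6: vr[A=512/263 F=1024/335] → run A
t=7: vr[A=1024/263 F=1024/335] → run F
t=8: vr[A=1024/263 F=2048/335] → run A
t=9: vr[A=1536/263 F=2048/335] → run A
t=10: vr[A=2048/263 F=2048/335] → run F
t=11: vr[A=2048/263 F=3072/335] → run A
t=12: vr[F=3072/335] → run F
t=13: vr[F=4096/335] → run F
t=14: (idle)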